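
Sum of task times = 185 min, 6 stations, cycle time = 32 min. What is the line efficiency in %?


Formula: Efficiency = Sum of Task Times / (N_stations * CT) * 100
Total station capacity = 6 stations * 32 min = 192 min
Efficiency = 185 / 192 * 100 = 96.4%

96.4%


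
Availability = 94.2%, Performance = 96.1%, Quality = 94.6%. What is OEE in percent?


Formula: OEE = Availability * Performance * Quality / 10000
A * P = 94.2% * 96.1% / 100 = 90.53%
OEE = 90.53% * 94.6% / 100 = 85.6%

85.6%


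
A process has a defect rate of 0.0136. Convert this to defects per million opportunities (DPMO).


DPMO = defect_rate * 1000000 = 0.0136 * 1000000

13600


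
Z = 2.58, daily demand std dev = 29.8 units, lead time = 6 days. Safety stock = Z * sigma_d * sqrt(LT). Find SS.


Formula: SS = z * sigma_d * sqrt(LT)
sqrt(LT) = sqrt(6) = 2.4495
SS = 2.58 * 29.8 * 2.4495
SS = 188.3 units

188.3 units


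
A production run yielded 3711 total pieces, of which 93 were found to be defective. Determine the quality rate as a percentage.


Formula: Quality Rate = Good Pieces / Total Pieces * 100
Good pieces = 3711 - 93 = 3618
QR = 3618 / 3711 * 100 = 97.5%

97.5%


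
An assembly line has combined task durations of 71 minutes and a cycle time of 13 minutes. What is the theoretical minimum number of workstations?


Formula: N_min = ceil(Sum of Task Times / Cycle Time)
N_min = ceil(71 min / 13 min) = ceil(5.4615)
N_min = 6 stations

6


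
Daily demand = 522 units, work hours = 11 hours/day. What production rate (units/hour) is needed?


Formula: Production Rate = Daily Demand / Available Hours
Rate = 522 units/day / 11 hours/day
Rate = 47.5 units/hour

47.5 units/hour


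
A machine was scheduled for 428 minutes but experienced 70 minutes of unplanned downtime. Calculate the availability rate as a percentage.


Formula: Availability = (Planned Time - Downtime) / Planned Time * 100
Uptime = 428 - 70 = 358 min
Availability = 358 / 428 * 100 = 83.6%

83.6%


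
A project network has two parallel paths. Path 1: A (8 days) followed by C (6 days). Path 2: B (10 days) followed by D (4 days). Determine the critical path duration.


Path 1 = 8 + 6 = 14 days
Path 2 = 10 + 4 = 14 days
Duration = max(14, 14) = 14 days

14 days


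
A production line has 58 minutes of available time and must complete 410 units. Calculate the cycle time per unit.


Formula: CT = Available Time / Number of Units
CT = 58 min / 410 units
CT = 0.14 min/unit

0.14 min/unit


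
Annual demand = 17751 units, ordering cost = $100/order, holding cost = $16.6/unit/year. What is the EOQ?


Formula: EOQ = sqrt(2 * D * S / H)
Numerator: 2 * 17751 * 100 = 3550200
2DS/H = 3550200 / 16.6 = 213867.5
EOQ = sqrt(213867.5) = 462.5 units

462.5 units


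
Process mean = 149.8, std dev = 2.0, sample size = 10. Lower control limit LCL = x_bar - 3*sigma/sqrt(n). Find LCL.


LCL = 149.8 - 3 * 2.0 / sqrt(10)

147.9


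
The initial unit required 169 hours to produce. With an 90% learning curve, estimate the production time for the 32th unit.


Formula: T_n = T_1 * (learning_rate)^(log2(n)) where learning_rate = rate/100
Doublings = log2(32) = 5
T_n = 169 * 0.9^5
T_n = 169 * 0.5905 = 99.8 hours

99.8 hours


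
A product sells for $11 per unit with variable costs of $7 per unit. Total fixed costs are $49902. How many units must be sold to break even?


Formula: BEQ = Fixed Costs / (Price - Variable Cost)
Contribution margin = $11 - $7 = $4/unit
BEQ = ceil($49902 / $4/unit) = ceil(12475.5) = 12476 units

12476 units


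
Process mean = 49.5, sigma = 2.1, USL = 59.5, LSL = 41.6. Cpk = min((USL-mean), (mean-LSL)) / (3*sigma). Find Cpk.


Cpu = (59.5 - 49.5) / (3 * 2.1) = 1.59
Cpl = (49.5 - 41.6) / (3 * 2.1) = 1.25
Cpk = min(1.59, 1.25) = 1.25

1.25


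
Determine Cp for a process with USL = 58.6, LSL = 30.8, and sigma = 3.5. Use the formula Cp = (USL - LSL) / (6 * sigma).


Cp = (58.6 - 30.8) / (6 * 3.5)

1.32


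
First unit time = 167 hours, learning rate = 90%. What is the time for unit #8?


Formula: T_n = T_1 * (learning_rate)^(log2(n)) where learning_rate = rate/100
Doublings = log2(8) = 3
T_n = 167 * 0.9^3
T_n = 167 * 0.729 = 121.7 hours

121.7 hours


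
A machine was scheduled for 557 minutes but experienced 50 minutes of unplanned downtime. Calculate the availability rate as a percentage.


Formula: Availability = (Planned Time - Downtime) / Planned Time * 100
Uptime = 557 - 50 = 507 min
Availability = 507 / 557 * 100 = 91.0%

91.0%


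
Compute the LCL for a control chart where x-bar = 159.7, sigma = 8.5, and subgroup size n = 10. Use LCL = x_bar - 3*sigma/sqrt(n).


LCL = 159.7 - 3 * 8.5 / sqrt(10)

151.64


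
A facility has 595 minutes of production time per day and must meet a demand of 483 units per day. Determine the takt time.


Formula: Takt Time = Available Production Time / Customer Demand
Takt = 595 min/day / 483 units/day
Takt = 1.23 min/unit

1.23 min/unit


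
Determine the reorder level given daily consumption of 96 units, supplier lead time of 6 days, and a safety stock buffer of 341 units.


Formula: ROP = (Daily Demand * Lead Time) + Safety Stock
Demand during lead time = 96 * 6 = 576 units
ROP = 576 + 341 = 917 units

917 units


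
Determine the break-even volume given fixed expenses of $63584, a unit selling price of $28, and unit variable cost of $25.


Formula: BEQ = Fixed Costs / (Price - Variable Cost)
Contribution margin = $28 - $25 = $3/unit
BEQ = ceil($63584 / $3/unit) = ceil(21194.67) = 21195 units

21195 units


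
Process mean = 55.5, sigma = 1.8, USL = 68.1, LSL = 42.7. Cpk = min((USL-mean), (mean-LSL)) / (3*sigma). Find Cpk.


Cpu = (68.1 - 55.5) / (3 * 1.8) = 2.33
Cpl = (55.5 - 42.7) / (3 * 1.8) = 2.37
Cpk = min(2.33, 2.37) = 2.33

2.33


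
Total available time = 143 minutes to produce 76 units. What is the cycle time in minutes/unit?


Formula: CT = Available Time / Number of Units
CT = 143 min / 76 units
CT = 1.88 min/unit

1.88 min/unit


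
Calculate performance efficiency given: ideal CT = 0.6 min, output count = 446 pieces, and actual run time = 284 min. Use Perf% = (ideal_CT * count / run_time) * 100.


Formula: Performance = (Ideal CT * Total Count) / Run Time * 100
Ideal output time = 0.6 * 446 = 267.6 min
Performance = 267.6 / 284 * 100 = 94.2%

94.2%


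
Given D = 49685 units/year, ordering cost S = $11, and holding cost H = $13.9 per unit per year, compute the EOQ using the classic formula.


Formula: EOQ = sqrt(2 * D * S / H)
Numerator: 2 * 49685 * 11 = 1093070
2DS/H = 1093070 / 13.9 = 78638.1
EOQ = sqrt(78638.1) = 280.4 units

280.4 units


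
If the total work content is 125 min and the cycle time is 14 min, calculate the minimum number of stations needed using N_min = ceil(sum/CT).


Formula: N_min = ceil(Sum of Task Times / Cycle Time)
N_min = ceil(125 min / 14 min) = ceil(8.9286)
N_min = 9 stations

9


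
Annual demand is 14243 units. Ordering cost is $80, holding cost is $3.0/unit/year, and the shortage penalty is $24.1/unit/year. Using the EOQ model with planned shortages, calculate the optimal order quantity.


Formula: EOQ* = sqrt(2DS/H) * sqrt((H+P)/P)
Base EOQ = sqrt(2*14243*80/3.0) = 871.57 units
Correction = sqrt((3.0+24.1)/24.1) = 1.06042
EOQ* = 871.57 * 1.06042 = 924.2 units

924.2 units


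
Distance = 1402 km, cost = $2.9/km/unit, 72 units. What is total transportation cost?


TC = dist * cost * units = 1402 * 2.9 * 72 = $292737.60

$292737.60


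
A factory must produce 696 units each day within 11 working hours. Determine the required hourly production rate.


Formula: Production Rate = Daily Demand / Available Hours
Rate = 696 units/day / 11 hours/day
Rate = 63.3 units/hour

63.3 units/hour


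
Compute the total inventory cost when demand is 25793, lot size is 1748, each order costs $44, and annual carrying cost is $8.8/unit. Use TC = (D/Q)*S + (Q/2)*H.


TC = 25793/1748 * 44 + 1748/2 * 8.8

$8340.45


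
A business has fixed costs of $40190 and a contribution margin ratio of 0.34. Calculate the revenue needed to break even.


Formula: BER = Fixed Costs / Contribution Margin Ratio
BER = $40190 / 0.34
BER = $118205.88 (to the nearest cent)

$118205.88


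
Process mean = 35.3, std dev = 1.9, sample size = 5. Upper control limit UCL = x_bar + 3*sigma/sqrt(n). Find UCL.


UCL = 35.3 + 3 * 1.9 / sqrt(5)

37.85


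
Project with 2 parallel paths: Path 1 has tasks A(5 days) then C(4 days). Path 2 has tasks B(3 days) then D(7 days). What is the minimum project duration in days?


Path 1 = 5 + 4 = 9 days
Path 2 = 3 + 7 = 10 days
Duration = max(9, 10) = 10 days

10 days


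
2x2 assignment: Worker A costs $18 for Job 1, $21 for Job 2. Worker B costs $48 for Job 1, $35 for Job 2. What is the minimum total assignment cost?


Option 1: A->1 + B->2 = $18 + $35 = $53
Option 2: A->2 + B->1 = $21 + $48 = $69
Min cost = min($53, $69) = $53

$53


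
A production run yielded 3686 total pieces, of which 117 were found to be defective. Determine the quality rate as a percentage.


Formula: Quality Rate = Good Pieces / Total Pieces * 100
Good pieces = 3686 - 117 = 3569
QR = 3569 / 3686 * 100 = 96.8%

96.8%


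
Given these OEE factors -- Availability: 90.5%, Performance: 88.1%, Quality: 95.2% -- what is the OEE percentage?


Formula: OEE = Availability * Performance * Quality / 10000
A * P = 90.5% * 88.1% / 100 = 79.73%
OEE = 79.73% * 95.2% / 100 = 75.9%

75.9%


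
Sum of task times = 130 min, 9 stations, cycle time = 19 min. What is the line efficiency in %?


Formula: Efficiency = Sum of Task Times / (N_stations * CT) * 100
Total station capacity = 9 stations * 19 min = 171 min
Efficiency = 130 / 171 * 100 = 76.0%

76.0%


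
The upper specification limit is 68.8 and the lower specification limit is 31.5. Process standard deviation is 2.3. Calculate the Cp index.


Cp = (68.8 - 31.5) / (6 * 2.3)

2.7


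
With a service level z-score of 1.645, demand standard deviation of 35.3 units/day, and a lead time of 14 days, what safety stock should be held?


Formula: SS = z * sigma_d * sqrt(LT)
sqrt(LT) = sqrt(14) = 3.7417
SS = 1.645 * 35.3 * 3.7417
SS = 217.3 units

217.3 units


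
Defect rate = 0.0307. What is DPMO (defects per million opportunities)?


DPMO = defect_rate * 1000000 = 0.0307 * 1000000

30700


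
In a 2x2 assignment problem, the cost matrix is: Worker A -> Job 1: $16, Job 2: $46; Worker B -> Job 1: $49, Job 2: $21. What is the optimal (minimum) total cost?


Option 1: A->1 + B->2 = $16 + $21 = $37
Option 2: A->2 + B->1 = $46 + $49 = $95
Min cost = min($37, $95) = $37

$37


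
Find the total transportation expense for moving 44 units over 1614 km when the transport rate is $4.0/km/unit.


TC = dist * cost * units = 1614 * 4.0 * 44 = $284064.00

$284064.00


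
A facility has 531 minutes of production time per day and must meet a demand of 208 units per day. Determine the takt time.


Formula: Takt Time = Available Production Time / Customer Demand
Takt = 531 min/day / 208 units/day
Takt = 2.55 min/unit

2.55 min/unit


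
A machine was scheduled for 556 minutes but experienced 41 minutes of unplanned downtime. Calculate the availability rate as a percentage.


Formula: Availability = (Planned Time - Downtime) / Planned Time * 100
Uptime = 556 - 41 = 515 min
Availability = 515 / 556 * 100 = 92.6%

92.6%


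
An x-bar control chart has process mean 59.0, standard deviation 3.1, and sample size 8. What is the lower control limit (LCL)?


LCL = 59.0 - 3 * 3.1 / sqrt(8)

55.71


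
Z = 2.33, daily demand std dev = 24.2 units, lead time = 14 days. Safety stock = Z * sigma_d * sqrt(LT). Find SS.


Formula: SS = z * sigma_d * sqrt(LT)
sqrt(LT) = sqrt(14) = 3.7417
SS = 2.33 * 24.2 * 3.7417
SS = 211.0 units

211.0 units


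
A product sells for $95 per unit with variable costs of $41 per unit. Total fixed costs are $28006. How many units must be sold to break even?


Formula: BEQ = Fixed Costs / (Price - Variable Cost)
Contribution margin = $95 - $41 = $54/unit
BEQ = ceil($28006 / $54/unit) = ceil(518.63) = 519 units

519 units


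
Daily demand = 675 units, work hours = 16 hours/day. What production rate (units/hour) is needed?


Formula: Production Rate = Daily Demand / Available Hours
Rate = 675 units/day / 16 hours/day
Rate = 42.2 units/hour

42.2 units/hour


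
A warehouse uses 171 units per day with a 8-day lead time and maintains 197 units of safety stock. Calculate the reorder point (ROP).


Formula: ROP = (Daily Demand * Lead Time) + Safety Stock
Demand during lead time = 171 * 8 = 1368 units
ROP = 1368 + 197 = 1565 units

1565 units


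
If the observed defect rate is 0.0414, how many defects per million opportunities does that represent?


DPMO = defect_rate * 1000000 = 0.0414 * 1000000

41400


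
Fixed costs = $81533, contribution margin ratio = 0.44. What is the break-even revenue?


Formula: BER = Fixed Costs / Contribution Margin Ratio
BER = $81533 / 0.44
BER = $185302.27 (to the nearest cent)

$185302.27


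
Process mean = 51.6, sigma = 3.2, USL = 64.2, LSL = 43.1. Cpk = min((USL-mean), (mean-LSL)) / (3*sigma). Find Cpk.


Cpu = (64.2 - 51.6) / (3 * 3.2) = 1.31
Cpl = (51.6 - 43.1) / (3 * 3.2) = 0.89
Cpk = min(1.31, 0.89) = 0.89

0.89


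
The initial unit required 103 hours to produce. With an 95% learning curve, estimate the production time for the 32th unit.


Formula: T_n = T_1 * (learning_rate)^(log2(n)) where learning_rate = rate/100
Doublings = log2(32) = 5
T_n = 103 * 0.95^5
T_n = 103 * 0.7738 = 79.7 hours

79.7 hours


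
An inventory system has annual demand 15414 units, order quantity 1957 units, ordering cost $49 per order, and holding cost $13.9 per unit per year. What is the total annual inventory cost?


TC = 15414/1957 * 49 + 1957/2 * 13.9

$13987.09


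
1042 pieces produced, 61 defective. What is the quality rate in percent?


Formula: Quality Rate = Good Pieces / Total Pieces * 100
Good pieces = 1042 - 61 = 981
QR = 981 / 1042 * 100 = 94.1%

94.1%


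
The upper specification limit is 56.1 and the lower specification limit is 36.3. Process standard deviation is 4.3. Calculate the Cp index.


Cp = (56.1 - 36.3) / (6 * 4.3)

0.77


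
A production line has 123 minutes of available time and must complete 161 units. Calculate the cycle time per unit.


Formula: CT = Available Time / Number of Units
CT = 123 min / 161 units
CT = 0.76 min/unit

0.76 min/unit


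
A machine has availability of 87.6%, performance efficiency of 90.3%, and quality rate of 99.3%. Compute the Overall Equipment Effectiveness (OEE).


Formula: OEE = Availability * Performance * Quality / 10000
A * P = 87.6% * 90.3% / 100 = 79.1%
OEE = 79.1% * 99.3% / 100 = 78.5%

78.5%


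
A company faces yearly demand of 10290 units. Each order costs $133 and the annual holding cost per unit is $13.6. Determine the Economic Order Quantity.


Formula: EOQ = sqrt(2 * D * S / H)
Numerator: 2 * 10290 * 133 = 2737140
2DS/H = 2737140 / 13.6 = 201260.3
EOQ = sqrt(201260.3) = 448.6 units

448.6 units


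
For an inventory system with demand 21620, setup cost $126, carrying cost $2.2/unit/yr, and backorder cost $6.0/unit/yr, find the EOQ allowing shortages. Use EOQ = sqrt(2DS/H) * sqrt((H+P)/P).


Formula: EOQ* = sqrt(2DS/H) * sqrt((H+P)/P)
Base EOQ = sqrt(2*21620*126/2.2) = 1573.68 units
Correction = sqrt((2.2+6.0)/6.0) = 1.16905
EOQ* = 1573.68 * 1.16905 = 1839.7 units

1839.7 units


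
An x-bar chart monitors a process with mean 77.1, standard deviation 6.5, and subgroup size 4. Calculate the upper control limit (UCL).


UCL = 77.1 + 3 * 6.5 / sqrt(4)

86.85


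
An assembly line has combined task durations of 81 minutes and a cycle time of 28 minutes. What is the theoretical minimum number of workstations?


Formula: N_min = ceil(Sum of Task Times / Cycle Time)
N_min = ceil(81 min / 28 min) = ceil(2.8929)
N_min = 3 stations

3


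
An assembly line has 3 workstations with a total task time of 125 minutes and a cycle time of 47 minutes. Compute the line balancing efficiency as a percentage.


Formula: Efficiency = Sum of Task Times / (N_stations * CT) * 100
Total station capacity = 3 stations * 47 min = 141 min
Efficiency = 125 / 141 * 100 = 88.7%

88.7%


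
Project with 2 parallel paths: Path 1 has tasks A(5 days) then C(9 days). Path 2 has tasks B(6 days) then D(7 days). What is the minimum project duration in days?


Path 1 = 5 + 9 = 14 days
Path 2 = 6 + 7 = 13 days
Duration = max(14, 13) = 14 days

14 days


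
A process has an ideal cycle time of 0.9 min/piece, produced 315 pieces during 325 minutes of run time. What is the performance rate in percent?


Formula: Performance = (Ideal CT * Total Count) / Run Time * 100
Ideal output time = 0.9 * 315 = 283.5 min
Performance = 283.5 / 325 * 100 = 87.2%

87.2%


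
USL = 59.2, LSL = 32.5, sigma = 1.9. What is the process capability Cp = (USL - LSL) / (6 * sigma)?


Cp = (59.2 - 32.5) / (6 * 1.9)

2.34


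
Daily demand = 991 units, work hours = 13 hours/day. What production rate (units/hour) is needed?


Formula: Production Rate = Daily Demand / Available Hours
Rate = 991 units/day / 13 hours/day
Rate = 76.2 units/hour

76.2 units/hour


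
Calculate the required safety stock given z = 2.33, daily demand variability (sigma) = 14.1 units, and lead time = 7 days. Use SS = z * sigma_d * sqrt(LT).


Formula: SS = z * sigma_d * sqrt(LT)
sqrt(LT) = sqrt(7) = 2.6458
SS = 2.33 * 14.1 * 2.6458
SS = 86.9 units

86.9 units


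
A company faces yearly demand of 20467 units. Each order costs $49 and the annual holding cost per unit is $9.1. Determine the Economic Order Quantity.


Formula: EOQ = sqrt(2 * D * S / H)
Numerator: 2 * 20467 * 49 = 2005766
2DS/H = 2005766 / 9.1 = 220413.8
EOQ = sqrt(220413.8) = 469.5 units

469.5 units


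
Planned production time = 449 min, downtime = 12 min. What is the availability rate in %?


Formula: Availability = (Planned Time - Downtime) / Planned Time * 100
Uptime = 449 - 12 = 437 min
Availability = 437 / 449 * 100 = 97.3%

97.3%


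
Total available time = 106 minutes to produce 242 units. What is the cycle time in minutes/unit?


Formula: CT = Available Time / Number of Units
CT = 106 min / 242 units
CT = 0.44 min/unit

0.44 min/unit


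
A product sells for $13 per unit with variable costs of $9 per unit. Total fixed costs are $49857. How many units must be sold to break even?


Formula: BEQ = Fixed Costs / (Price - Variable Cost)
Contribution margin = $13 - $9 = $4/unit
BEQ = ceil($49857 / $4/unit) = ceil(12464.25) = 12465 units

12465 units


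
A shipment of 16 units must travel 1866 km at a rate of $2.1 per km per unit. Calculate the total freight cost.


TC = dist * cost * units = 1866 * 2.1 * 16 = $62697.60

$62697.60


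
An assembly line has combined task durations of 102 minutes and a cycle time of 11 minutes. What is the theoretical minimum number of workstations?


Formula: N_min = ceil(Sum of Task Times / Cycle Time)
N_min = ceil(102 min / 11 min) = ceil(9.2727)
N_min = 10 stations

10


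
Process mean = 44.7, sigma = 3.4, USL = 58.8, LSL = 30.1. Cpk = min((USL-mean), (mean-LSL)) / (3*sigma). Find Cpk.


Cpu = (58.8 - 44.7) / (3 * 3.4) = 1.38
Cpl = (44.7 - 30.1) / (3 * 3.4) = 1.43
Cpk = min(1.38, 1.43) = 1.38

1.38


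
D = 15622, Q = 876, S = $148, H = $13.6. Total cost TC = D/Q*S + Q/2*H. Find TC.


TC = 15622/876 * 148 + 876/2 * 13.6

$8596.13


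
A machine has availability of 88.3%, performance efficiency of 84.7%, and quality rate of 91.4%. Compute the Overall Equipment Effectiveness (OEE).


Formula: OEE = Availability * Performance * Quality / 10000
A * P = 88.3% * 84.7% / 100 = 74.79%
OEE = 74.79% * 91.4% / 100 = 68.4%

68.4%


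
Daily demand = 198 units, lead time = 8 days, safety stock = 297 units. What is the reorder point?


Formula: ROP = (Daily Demand * Lead Time) + Safety Stock
Demand during lead time = 198 * 8 = 1584 units
ROP = 1584 + 297 = 1881 units

1881 units


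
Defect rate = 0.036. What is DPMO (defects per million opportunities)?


DPMO = defect_rate * 1000000 = 0.036 * 1000000

36000


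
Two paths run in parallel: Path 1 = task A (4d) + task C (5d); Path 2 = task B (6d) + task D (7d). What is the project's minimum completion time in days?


Path 1 = 4 + 5 = 9 days
Path 2 = 6 + 7 = 13 days
Duration = max(9, 13) = 13 days

13 days


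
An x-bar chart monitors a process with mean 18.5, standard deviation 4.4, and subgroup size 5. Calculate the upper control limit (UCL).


UCL = 18.5 + 3 * 4.4 / sqrt(5)

24.4


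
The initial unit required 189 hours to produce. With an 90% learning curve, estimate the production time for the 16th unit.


Formula: T_n = T_1 * (learning_rate)^(log2(n)) where learning_rate = rate/100
Doublings = log2(16) = 4
T_n = 189 * 0.9^4
T_n = 189 * 0.6561 = 124.0 hours

124.0 hours


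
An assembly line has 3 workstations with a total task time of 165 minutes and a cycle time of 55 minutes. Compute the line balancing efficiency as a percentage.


Formula: Efficiency = Sum of Task Times / (N_stations * CT) * 100
Total station capacity = 3 stations * 55 min = 165 min
Efficiency = 165 / 165 * 100 = 100.0%

100.0%


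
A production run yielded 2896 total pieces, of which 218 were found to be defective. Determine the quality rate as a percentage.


Formula: Quality Rate = Good Pieces / Total Pieces * 100
Good pieces = 2896 - 218 = 2678
QR = 2678 / 2896 * 100 = 92.5%

92.5%


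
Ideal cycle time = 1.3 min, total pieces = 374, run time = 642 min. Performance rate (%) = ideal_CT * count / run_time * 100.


Formula: Performance = (Ideal CT * Total Count) / Run Time * 100
Ideal output time = 1.3 * 374 = 486.2 min
Performance = 486.2 / 642 * 100 = 75.7%

75.7%


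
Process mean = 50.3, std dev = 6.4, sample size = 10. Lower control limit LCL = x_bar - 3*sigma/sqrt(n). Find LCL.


LCL = 50.3 - 3 * 6.4 / sqrt(10)

44.23


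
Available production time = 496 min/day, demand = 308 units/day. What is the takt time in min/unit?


Formula: Takt Time = Available Production Time / Customer Demand
Takt = 496 min/day / 308 units/day
Takt = 1.61 min/unit

1.61 min/unit


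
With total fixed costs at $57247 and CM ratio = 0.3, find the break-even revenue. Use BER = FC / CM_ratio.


Formula: BER = Fixed Costs / Contribution Margin Ratio
BER = $57247 / 0.3
BER = $190823.33 (to the nearest cent)

$190823.33


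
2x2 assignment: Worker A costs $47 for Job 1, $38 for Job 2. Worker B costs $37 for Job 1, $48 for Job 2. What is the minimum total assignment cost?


Option 1: A->1 + B->2 = $47 + $48 = $95
Option 2: A->2 + B->1 = $38 + $37 = $75
Min cost = min($95, $75) = $75

$75


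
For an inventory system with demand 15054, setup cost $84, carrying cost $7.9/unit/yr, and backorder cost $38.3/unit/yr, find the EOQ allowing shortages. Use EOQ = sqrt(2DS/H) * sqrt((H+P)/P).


Formula: EOQ* = sqrt(2DS/H) * sqrt((H+P)/P)
Base EOQ = sqrt(2*15054*84/7.9) = 565.81 units
Correction = sqrt((7.9+38.3)/38.3) = 1.0983
EOQ* = 565.81 * 1.0983 = 621.4 units

621.4 units


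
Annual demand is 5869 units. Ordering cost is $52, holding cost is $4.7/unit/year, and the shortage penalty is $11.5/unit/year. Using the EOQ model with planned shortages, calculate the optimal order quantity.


Formula: EOQ* = sqrt(2DS/H) * sqrt((H+P)/P)
Base EOQ = sqrt(2*5869*52/4.7) = 360.37 units
Correction = sqrt((4.7+11.5)/11.5) = 1.18688
EOQ* = 360.37 * 1.18688 = 427.7 units

427.7 units


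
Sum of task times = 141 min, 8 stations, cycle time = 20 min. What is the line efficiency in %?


Formula: Efficiency = Sum of Task Times / (N_stations * CT) * 100
Total station capacity = 8 stations * 20 min = 160 min
Efficiency = 141 / 160 * 100 = 88.1%

88.1%


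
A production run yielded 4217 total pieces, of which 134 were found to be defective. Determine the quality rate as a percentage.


Formula: Quality Rate = Good Pieces / Total Pieces * 100
Good pieces = 4217 - 134 = 4083
QR = 4083 / 4217 * 100 = 96.8%

96.8%


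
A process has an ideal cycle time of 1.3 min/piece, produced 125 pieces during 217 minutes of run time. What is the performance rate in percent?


Formula: Performance = (Ideal CT * Total Count) / Run Time * 100
Ideal output time = 1.3 * 125 = 162.5 min
Performance = 162.5 / 217 * 100 = 74.9%

74.9%


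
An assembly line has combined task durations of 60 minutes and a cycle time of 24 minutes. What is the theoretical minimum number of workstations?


Formula: N_min = ceil(Sum of Task Times / Cycle Time)
N_min = ceil(60 min / 24 min) = ceil(2.5)
N_min = 3 stations

3


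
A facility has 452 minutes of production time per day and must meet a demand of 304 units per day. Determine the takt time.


Formula: Takt Time = Available Production Time / Customer Demand
Takt = 452 min/day / 304 units/day
Takt = 1.49 min/unit

1.49 min/unit


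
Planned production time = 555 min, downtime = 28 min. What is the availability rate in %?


Formula: Availability = (Planned Time - Downtime) / Planned Time * 100
Uptime = 555 - 28 = 527 min
Availability = 527 / 555 * 100 = 95.0%

95.0%


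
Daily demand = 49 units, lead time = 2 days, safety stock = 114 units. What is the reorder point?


Formula: ROP = (Daily Demand * Lead Time) + Safety Stock
Demand during lead time = 49 * 2 = 98 units
ROP = 98 + 114 = 212 units

212 units


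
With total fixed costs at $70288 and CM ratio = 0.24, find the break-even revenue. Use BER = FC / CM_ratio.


Formula: BER = Fixed Costs / Contribution Margin Ratio
BER = $70288 / 0.24
BER = $292866.67 (to the nearest cent)

$292866.67


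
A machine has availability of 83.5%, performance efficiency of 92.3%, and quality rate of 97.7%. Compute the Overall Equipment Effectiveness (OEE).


Formula: OEE = Availability * Performance * Quality / 10000
A * P = 83.5% * 92.3% / 100 = 77.07%
OEE = 77.07% * 97.7% / 100 = 75.3%

75.3%


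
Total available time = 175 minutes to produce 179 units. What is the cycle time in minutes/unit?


Formula: CT = Available Time / Number of Units
CT = 175 min / 179 units
CT = 0.98 min/unit

0.98 min/unit


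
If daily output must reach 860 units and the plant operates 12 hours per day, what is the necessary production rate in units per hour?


Formula: Production Rate = Daily Demand / Available Hours
Rate = 860 units/day / 12 hours/day
Rate = 71.7 units/hour

71.7 units/hour


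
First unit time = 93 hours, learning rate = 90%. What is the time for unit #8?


Formula: T_n = T_1 * (learning_rate)^(log2(n)) where learning_rate = rate/100
Doublings = log2(8) = 3
T_n = 93 * 0.9^3
T_n = 93 * 0.729 = 67.8 hours

67.8 hours


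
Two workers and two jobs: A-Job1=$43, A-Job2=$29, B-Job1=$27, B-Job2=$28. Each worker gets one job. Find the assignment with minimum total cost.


Option 1: A->1 + B->2 = $43 + $28 = $71
Option 2: A->2 + B->1 = $29 + $27 = $56
Min cost = min($71, $56) = $56

$56


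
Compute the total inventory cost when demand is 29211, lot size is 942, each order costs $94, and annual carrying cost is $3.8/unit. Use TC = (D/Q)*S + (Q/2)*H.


TC = 29211/942 * 94 + 942/2 * 3.8

$4704.70


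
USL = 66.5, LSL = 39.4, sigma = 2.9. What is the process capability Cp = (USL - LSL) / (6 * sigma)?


Cp = (66.5 - 39.4) / (6 * 2.9)

1.56


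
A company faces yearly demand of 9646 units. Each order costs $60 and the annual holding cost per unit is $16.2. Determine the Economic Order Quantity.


Formula: EOQ = sqrt(2 * D * S / H)
Numerator: 2 * 9646 * 60 = 1157520
2DS/H = 1157520 / 16.2 = 71451.9
EOQ = sqrt(71451.9) = 267.3 units

267.3 units


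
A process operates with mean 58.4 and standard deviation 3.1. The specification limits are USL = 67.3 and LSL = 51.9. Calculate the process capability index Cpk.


Cpu = (67.3 - 58.4) / (3 * 3.1) = 0.96
Cpl = (58.4 - 51.9) / (3 * 3.1) = 0.7
Cpk = min(0.96, 0.7) = 0.7

0.7


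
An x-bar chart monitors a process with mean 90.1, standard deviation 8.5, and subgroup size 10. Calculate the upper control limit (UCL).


UCL = 90.1 + 3 * 8.5 / sqrt(10)

98.16


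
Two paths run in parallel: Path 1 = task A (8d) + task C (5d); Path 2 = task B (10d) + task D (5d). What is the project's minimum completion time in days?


Path 1 = 8 + 5 = 13 days
Path 2 = 10 + 5 = 15 days
Duration = max(13, 15) = 15 days

15 days


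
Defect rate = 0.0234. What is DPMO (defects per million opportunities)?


DPMO = defect_rate * 1000000 = 0.0234 * 1000000

23400


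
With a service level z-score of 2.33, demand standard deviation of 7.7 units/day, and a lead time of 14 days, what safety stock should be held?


Formula: SS = z * sigma_d * sqrt(LT)
sqrt(LT) = sqrt(14) = 3.7417
SS = 2.33 * 7.7 * 3.7417
SS = 67.1 units

67.1 units


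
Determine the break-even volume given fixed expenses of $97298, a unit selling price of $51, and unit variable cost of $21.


Formula: BEQ = Fixed Costs / (Price - Variable Cost)
Contribution margin = $51 - $21 = $30/unit
BEQ = ceil($97298 / $30/unit) = ceil(3243.27) = 3244 units

3244 units


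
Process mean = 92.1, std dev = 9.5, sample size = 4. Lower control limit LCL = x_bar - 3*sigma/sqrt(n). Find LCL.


LCL = 92.1 - 3 * 9.5 / sqrt(4)

77.85


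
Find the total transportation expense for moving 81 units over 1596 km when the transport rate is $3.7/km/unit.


TC = dist * cost * units = 1596 * 3.7 * 81 = $478321.20

$478321.20


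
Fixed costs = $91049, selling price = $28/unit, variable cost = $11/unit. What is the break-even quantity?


Formula: BEQ = Fixed Costs / (Price - Variable Cost)
Contribution margin = $28 - $11 = $17/unit
BEQ = ceil($91049 / $17/unit) = ceil(5355.82) = 5356 units

5356 units


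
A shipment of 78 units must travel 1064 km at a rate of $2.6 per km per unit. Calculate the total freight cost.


TC = dist * cost * units = 1064 * 2.6 * 78 = $215779.20

$215779.20


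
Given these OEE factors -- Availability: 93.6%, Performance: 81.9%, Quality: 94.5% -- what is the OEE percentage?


Formula: OEE = Availability * Performance * Quality / 10000
A * P = 93.6% * 81.9% / 100 = 76.66%
OEE = 76.66% * 94.5% / 100 = 72.4%

72.4%


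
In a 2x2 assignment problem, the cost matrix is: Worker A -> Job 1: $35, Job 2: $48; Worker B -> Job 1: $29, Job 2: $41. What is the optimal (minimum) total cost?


Option 1: A->1 + B->2 = $35 + $41 = $76
Option 2: A->2 + B->1 = $48 + $29 = $77
Min cost = min($76, $77) = $76

$76


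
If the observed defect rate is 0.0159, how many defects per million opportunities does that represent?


DPMO = defect_rate * 1000000 = 0.0159 * 1000000

15900


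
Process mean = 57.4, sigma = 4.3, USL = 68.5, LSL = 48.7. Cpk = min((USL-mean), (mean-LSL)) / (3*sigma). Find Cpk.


Cpu = (68.5 - 57.4) / (3 * 4.3) = 0.86
Cpl = (57.4 - 48.7) / (3 * 4.3) = 0.67
Cpk = min(0.86, 0.67) = 0.67

0.67


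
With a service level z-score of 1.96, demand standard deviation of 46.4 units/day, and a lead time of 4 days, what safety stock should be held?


Formula: SS = z * sigma_d * sqrt(LT)
sqrt(LT) = sqrt(4) = 2.0
SS = 1.96 * 46.4 * 2.0
SS = 181.9 units

181.9 units


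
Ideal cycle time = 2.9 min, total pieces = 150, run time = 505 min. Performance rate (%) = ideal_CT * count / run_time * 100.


Formula: Performance = (Ideal CT * Total Count) / Run Time * 100
Ideal output time = 2.9 * 150 = 435.0 min
Performance = 435.0 / 505 * 100 = 86.1%

86.1%


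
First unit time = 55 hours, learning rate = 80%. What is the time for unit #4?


Formula: T_n = T_1 * (learning_rate)^(log2(n)) where learning_rate = rate/100
Doublings = log2(4) = 2
T_n = 55 * 0.8^2
T_n = 55 * 0.64 = 35.2 hours

35.2 hours


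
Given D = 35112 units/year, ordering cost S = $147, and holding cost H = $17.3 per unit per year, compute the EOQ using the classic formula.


Formula: EOQ = sqrt(2 * D * S / H)
Numerator: 2 * 35112 * 147 = 10322928
2DS/H = 10322928 / 17.3 = 596701.0
EOQ = sqrt(596701.0) = 772.5 units

772.5 units


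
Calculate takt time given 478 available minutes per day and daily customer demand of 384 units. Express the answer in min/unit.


Formula: Takt Time = Available Production Time / Customer Demand
Takt = 478 min/day / 384 units/day
Takt = 1.24 min/unit

1.24 min/unit


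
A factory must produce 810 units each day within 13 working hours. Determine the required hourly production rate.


Formula: Production Rate = Daily Demand / Available Hours
Rate = 810 units/day / 13 hours/day
Rate = 62.3 units/hour

62.3 units/hour


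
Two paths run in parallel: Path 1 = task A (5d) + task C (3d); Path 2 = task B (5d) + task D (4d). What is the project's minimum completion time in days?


Path 1 = 5 + 3 = 8 days
Path 2 = 5 + 4 = 9 days
Duration = max(8, 9) = 9 days

9 days


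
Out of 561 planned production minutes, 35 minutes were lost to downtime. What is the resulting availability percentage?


Formula: Availability = (Planned Time - Downtime) / Planned Time * 100
Uptime = 561 - 35 = 526 min
Availability = 526 / 561 * 100 = 93.8%

93.8%


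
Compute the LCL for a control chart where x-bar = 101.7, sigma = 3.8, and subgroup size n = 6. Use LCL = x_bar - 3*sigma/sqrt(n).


LCL = 101.7 - 3 * 3.8 / sqrt(6)

97.05


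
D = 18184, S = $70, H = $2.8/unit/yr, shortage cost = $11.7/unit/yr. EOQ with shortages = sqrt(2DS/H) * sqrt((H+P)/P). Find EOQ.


Formula: EOQ* = sqrt(2DS/H) * sqrt((H+P)/P)
Base EOQ = sqrt(2*18184*70/2.8) = 953.52 units
Correction = sqrt((2.8+11.7)/11.7) = 1.11325
EOQ* = 953.52 * 1.11325 = 1061.5 units

1061.5 units


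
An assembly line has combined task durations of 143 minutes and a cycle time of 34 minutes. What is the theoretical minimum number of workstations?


Formula: N_min = ceil(Sum of Task Times / Cycle Time)
N_min = ceil(143 min / 34 min) = ceil(4.2059)
N_min = 5 stations

5


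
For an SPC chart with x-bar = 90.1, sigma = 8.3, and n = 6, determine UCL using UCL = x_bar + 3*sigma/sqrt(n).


UCL = 90.1 + 3 * 8.3 / sqrt(6)

100.27


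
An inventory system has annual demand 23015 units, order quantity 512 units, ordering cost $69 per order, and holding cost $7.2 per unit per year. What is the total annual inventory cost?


TC = 23015/512 * 69 + 512/2 * 7.2

$4944.83


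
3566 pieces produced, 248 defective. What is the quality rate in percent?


Formula: Quality Rate = Good Pieces / Total Pieces * 100
Good pieces = 3566 - 248 = 3318
QR = 3318 / 3566 * 100 = 93.0%

93.0%


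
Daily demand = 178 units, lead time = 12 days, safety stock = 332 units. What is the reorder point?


Formula: ROP = (Daily Demand * Lead Time) + Safety Stock
Demand during lead time = 178 * 12 = 2136 units
ROP = 2136 + 332 = 2468 units

2468 units


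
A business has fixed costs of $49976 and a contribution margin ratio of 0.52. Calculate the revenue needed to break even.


Formula: BER = Fixed Costs / Contribution Margin Ratio
BER = $49976 / 0.52
BER = $96107.69 (to the nearest cent)

$96107.69


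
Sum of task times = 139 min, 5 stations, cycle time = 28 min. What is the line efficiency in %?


Formula: Efficiency = Sum of Task Times / (N_stations * CT) * 100
Total station capacity = 5 stations * 28 min = 140 min
Efficiency = 139 / 140 * 100 = 99.3%

99.3%


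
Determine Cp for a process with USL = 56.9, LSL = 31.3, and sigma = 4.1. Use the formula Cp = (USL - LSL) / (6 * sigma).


Cp = (56.9 - 31.3) / (6 * 4.1)

1.04


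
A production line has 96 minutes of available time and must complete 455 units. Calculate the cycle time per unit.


Formula: CT = Available Time / Number of Units
CT = 96 min / 455 units
CT = 0.21 min/unit

0.21 min/unit


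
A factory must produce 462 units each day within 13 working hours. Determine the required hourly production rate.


Formula: Production Rate = Daily Demand / Available Hours
Rate = 462 units/day / 13 hours/day
Rate = 35.5 units/hour

35.5 units/hour


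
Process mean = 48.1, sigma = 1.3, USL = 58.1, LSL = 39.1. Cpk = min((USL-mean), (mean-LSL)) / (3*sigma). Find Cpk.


Cpu = (58.1 - 48.1) / (3 * 1.3) = 2.56
Cpl = (48.1 - 39.1) / (3 * 1.3) = 2.31
Cpk = min(2.56, 2.31) = 2.31

2.31


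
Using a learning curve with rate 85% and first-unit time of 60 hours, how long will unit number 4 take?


Formula: T_n = T_1 * (learning_rate)^(log2(n)) where learning_rate = rate/100
Doublings = log2(4) = 2
T_n = 60 * 0.85^2
T_n = 60 * 0.7225 = 43.4 hours

43.4 hours


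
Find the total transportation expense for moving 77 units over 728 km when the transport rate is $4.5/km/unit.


TC = dist * cost * units = 728 * 4.5 * 77 = $252252.00

$252252.00


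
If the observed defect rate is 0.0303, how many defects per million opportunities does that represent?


DPMO = defect_rate * 1000000 = 0.0303 * 1000000

30300


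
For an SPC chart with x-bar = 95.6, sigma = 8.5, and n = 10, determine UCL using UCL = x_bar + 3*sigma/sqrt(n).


UCL = 95.6 + 3 * 8.5 / sqrt(10)

103.66


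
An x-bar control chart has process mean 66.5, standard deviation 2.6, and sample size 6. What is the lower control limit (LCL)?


LCL = 66.5 - 3 * 2.6 / sqrt(6)

63.32


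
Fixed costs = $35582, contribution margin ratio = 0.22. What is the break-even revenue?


Formula: BER = Fixed Costs / Contribution Margin Ratio
BER = $35582 / 0.22
BER = $161736.36 (to the nearest cent)

$161736.36


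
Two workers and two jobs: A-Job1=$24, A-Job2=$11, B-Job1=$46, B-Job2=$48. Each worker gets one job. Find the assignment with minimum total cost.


Option 1: A->1 + B->2 = $24 + $48 = $72
Option 2: A->2 + B->1 = $11 + $46 = $57
Min cost = min($72, $57) = $57

$57


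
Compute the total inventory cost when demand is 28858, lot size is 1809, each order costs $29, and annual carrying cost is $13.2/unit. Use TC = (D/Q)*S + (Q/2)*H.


TC = 28858/1809 * 29 + 1809/2 * 13.2

$12402.02


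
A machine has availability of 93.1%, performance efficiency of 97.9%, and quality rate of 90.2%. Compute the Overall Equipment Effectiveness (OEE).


Formula: OEE = Availability * Performance * Quality / 10000
A * P = 93.1% * 97.9% / 100 = 91.14%
OEE = 91.14% * 90.2% / 100 = 82.2%

82.2%


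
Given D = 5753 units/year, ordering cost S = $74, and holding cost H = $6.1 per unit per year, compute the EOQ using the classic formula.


Formula: EOQ = sqrt(2 * D * S / H)
Numerator: 2 * 5753 * 74 = 851444
2DS/H = 851444 / 6.1 = 139581.0
EOQ = sqrt(139581.0) = 373.6 units

373.6 units


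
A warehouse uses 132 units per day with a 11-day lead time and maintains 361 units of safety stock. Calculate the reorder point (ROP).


Formula: ROP = (Daily Demand * Lead Time) + Safety Stock
Demand during lead time = 132 * 11 = 1452 units
ROP = 1452 + 361 = 1813 units

1813 units


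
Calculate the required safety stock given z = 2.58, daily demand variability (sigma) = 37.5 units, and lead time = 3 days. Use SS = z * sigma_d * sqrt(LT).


Formula: SS = z * sigma_d * sqrt(LT)
sqrt(LT) = sqrt(3) = 1.7321
SS = 2.58 * 37.5 * 1.7321
SS = 167.6 units

167.6 units


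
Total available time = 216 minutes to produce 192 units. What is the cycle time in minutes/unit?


Formula: CT = Available Time / Number of Units
CT = 216 min / 192 units
CT = 1.13 min/unit

1.13 min/unit


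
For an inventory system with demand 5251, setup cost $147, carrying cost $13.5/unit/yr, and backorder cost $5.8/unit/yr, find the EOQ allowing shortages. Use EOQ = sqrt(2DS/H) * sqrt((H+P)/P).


Formula: EOQ* = sqrt(2DS/H) * sqrt((H+P)/P)
Base EOQ = sqrt(2*5251*147/13.5) = 338.16 units
Correction = sqrt((13.5+5.8)/5.8) = 1.82417
EOQ* = 338.16 * 1.82417 = 616.9 units

616.9 units
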